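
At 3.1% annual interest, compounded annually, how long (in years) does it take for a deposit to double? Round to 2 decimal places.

(1 + 0.031)^t = 2.
t = ln 2 / ln(1 + 0.031) ≈ 0.69315/0.0305292 ≈ 22.7044.

22.70 years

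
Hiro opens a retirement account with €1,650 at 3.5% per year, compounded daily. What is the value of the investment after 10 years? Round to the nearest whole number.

€2,341

Growth factor = (1 + 0.035/365)^3650 ≈ 1.419043737.
A ≈ 1,650 × 1.419043737 ≈ 2,341.4222.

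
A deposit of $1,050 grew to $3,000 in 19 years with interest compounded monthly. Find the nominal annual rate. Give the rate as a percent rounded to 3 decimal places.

5.538%

(1 + r/12)^228 = 3,000/1,050 = 2.85714.
1 + r/12 = 2.85714^(1/228) ≈ 1.004615, so r/12 ≈ 0.0046151.
r ≈ 12·0.0046151 = 5.53812%.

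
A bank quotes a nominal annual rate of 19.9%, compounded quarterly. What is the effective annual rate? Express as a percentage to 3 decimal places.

21.435%

EAR = (1 + 19.9%/4)^4 − 1 = (1 + 0.04975)^4 − 1.
(1 + 0.04975)^4 ≈ 1.214349, so EAR ≈ 21.43490%.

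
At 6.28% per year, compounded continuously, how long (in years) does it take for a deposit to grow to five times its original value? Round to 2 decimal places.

e^(0.0628t) = 5, so 0.0628t = ln 5 ≈ 1.6094.
t ≈ 1.6094/0.0628 ≈ 25.6280.

25.63 years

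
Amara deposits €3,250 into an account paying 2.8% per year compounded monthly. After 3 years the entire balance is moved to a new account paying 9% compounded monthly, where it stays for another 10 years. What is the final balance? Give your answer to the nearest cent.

After 3 years at 2.8%: 3,250 × 1.087522477 ≈ 3,534.4480.
Then 10 years at 9%: 3,534.4480 × 2.451357078 ≈ 8,664.1942.

€8,664.19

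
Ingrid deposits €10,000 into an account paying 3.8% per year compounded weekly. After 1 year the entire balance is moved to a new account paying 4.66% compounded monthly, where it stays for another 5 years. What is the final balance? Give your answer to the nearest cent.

After 1 years at 3.8%: 10,000 × 1.0387168176 ≈ 10,387.1682.
Then 5 years at 4.66%: 10,387.1682 × 1.2618119702 ≈ 13,106.6531.

€13,106.65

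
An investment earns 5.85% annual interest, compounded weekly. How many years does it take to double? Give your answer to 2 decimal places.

11.86 years

(1 + 0.001125)^(52t) = 2.
52t = ln 2 / ln(1 + 0.001125) ≈ 0.69315/0.00112437 ≈ 616.4773.
t ≈ 11.8553.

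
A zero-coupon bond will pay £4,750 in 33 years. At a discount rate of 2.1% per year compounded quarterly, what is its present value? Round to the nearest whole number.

£2,380

Growth factor = (1 + 0.00525)^132 ≈ 1.996083912.
P = 4,750/1.996083912 ≈ 2,379.6595.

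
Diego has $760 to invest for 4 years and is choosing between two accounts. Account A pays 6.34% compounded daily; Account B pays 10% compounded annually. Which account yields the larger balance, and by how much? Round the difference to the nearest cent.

Account B, by $133.36

Account A growth factor: (1 + 0.0634/365)^1460 ≈ 1.28862786; balance ≈ 979.3572.
Account B growth factor: (1 + 0.1)^4 ≈ 1.4641; balance ≈ 1,112.7160.
Account B is larger by 133.3588.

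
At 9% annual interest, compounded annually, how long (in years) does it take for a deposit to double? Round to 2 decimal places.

(1 + 0.09)^t = 2.
t = ln 2 / ln(1 + 0.09) ≈ 0.69315/0.0861777 ≈ 8.0432.

8.04 years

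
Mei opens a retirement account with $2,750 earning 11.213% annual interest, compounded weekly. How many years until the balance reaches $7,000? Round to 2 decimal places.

8.34 years

We need (1 + 0.00215635)^(52t) = 2.5455, so 52t = ln 2.5455 / ln 1.002156 ≈ 433.7505.
t ≈ 433.7505/52 = 8.3414 years.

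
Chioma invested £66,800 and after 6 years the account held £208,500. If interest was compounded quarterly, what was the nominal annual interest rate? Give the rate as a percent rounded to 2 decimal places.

19.43%

(1 + r/4)^24 = 208,500/66,800 = 3.12126.
1 + r/4 = 3.12126^(1/24) ≈ 1.048569, so r/4 ≈ 0.0485691.
r ≈ 4·0.0485691 = 19.42765%.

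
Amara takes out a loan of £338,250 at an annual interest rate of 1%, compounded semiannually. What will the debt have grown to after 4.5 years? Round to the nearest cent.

Periodic rate = 1%/2 = 0.005; periods = 2·4.5 = 9.
A = 338,250·(1 + 0.005)^9 ≈ 338,250·1.04591057915 ≈ 353,779.2534.

£353,779.25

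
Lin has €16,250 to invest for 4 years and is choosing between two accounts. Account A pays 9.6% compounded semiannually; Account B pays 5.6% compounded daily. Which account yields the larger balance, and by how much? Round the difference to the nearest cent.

A: (1 + 0.048)^8 ≈ 1.4550913573, so 16,250 × 1.4550913573 ≈ 23,645.2346.
B: (1 + 0.056/365)^1460 ≈ 1.251049524, so 16,250 × 1.251049524 ≈ 20,329.5548.
Difference ≈ 3,315.6798 in favor of A.

Account A, by €3,315.68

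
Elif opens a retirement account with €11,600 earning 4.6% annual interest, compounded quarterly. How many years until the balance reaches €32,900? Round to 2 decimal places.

We need (1 + 0.0115)^(4t) = 2.8362, so 4t = ln 2.8362 / ln 1.0115 ≈ 91.1696.
t ≈ 91.1696/4 = 22.7924 years.

22.79 years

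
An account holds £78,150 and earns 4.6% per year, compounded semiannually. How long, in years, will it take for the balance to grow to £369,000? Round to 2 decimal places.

34.13 years

We need (1 + 0.023)^(2t) = 4.7217, so 2t = ln 4.7217 / ln 1.023 ≈ 68.2586.
t ≈ 68.2586/2 = 34.1293 years.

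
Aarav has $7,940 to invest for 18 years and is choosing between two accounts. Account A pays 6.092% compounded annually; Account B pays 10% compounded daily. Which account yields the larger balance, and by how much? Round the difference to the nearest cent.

Account B, by $25,002.22

Account A growth factor: (1 + 0.06092)^18 ≈ 2.8992619715; balance ≈ 23,020.1401.
Account B growth factor: (1 + 0.1/365)^6570 ≈ 6.0481562267; balance ≈ 48,022.3604.
Account B is larger by 25,002.2204.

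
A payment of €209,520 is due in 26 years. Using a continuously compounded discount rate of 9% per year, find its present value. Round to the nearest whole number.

€20,183

P = A·e^(−rt) = 209,520·e^(−2.34).
e^(−2.34) ≈ 0.0963276382305, so P ≈ 20,182.5668.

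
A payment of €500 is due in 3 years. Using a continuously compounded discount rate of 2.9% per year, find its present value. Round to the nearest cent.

P = A·e^(−rt) = 500·e^(−0.087).
e^(−0.087) ≈ 0.916677096, so P ≈ 458.3385.

€458.34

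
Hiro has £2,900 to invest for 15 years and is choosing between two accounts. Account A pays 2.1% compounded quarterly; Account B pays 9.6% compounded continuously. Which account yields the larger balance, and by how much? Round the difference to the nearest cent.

Account B, by £8,269.54

A: (1 + 0.00525)^60 ≈ 1.369130693, so 2,900 × 1.369130693 ≈ 3,970.4790.
B: e^(0.096·15) = e^1.44 ≈ 4.220695817, so 2,900 × 4.220695817 ≈ 12,240.0179.
Difference ≈ 8,269.5389 in favor of B.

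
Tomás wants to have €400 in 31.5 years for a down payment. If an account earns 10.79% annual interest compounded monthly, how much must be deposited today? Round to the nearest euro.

€14

Periodic rate = 10.79%/12 = 0.00899167; 378 periods.
P = 400/(1 + 0.1079/12)^378 ≈ 400/29.4784746 ≈ 13.5692.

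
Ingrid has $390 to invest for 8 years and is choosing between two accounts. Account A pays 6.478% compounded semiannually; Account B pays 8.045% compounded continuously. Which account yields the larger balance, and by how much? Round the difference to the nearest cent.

Account A growth factor: (1 + 0.03239)^16 ≈ 1.66533123; balance ≈ 649.4792.
Account B growth factor: e^(0.08045·8) = e^0.6436 ≈ 1.90332051; balance ≈ 742.2950.
Account B is larger by 92.8158.

Account B, by $92.82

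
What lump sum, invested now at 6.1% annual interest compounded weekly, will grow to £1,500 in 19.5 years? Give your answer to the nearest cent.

Growth factor = (1 + 0.061/52)^1014 ≈ 3.283148458.
P = 1,500/3.283148458 ≈ 456.8785.

£456.88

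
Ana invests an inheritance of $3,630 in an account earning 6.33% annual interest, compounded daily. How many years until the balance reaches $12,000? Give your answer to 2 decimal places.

18.89 years

We need (1 + 0.000173425)^(365t) = 3.3058, so 365t = ln 3.3058 / ln 1.000173 ≈ 6895.0846.
t ≈ 6895.0846/365 = 18.8906 years.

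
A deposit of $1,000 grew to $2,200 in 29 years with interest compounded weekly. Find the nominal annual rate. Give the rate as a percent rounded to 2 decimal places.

2.72%

(1 + r/52)^1508 = 2,200/1,000 = 2.2.
1 + r/52 = 2.2^(1/1508) ≈ 1.000523, so r/52 ≈ 0.000522986.
r ≈ 52·0.000522986 = 2.71953%.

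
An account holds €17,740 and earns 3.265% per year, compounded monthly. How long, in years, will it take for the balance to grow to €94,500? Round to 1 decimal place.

51.3 years

We need (1 + 0.00272083)^(12t) = 5.3269, so 12t = ln 5.3269 / ln 1.002721 ≈ 615.6395.
t ≈ 615.6395/12 = 51.3033 years.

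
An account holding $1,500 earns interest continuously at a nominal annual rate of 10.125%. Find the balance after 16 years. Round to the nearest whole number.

A = P·e^(rt) = 1,500·e^(0.10125·16) = 1,500·e^1.62.
e^1.62 ≈ 5.053090317, so A ≈ 7,579.6355.

$7,580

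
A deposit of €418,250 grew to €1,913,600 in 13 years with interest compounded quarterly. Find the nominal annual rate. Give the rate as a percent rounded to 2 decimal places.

11.87%

The 52-period growth factor is 1,913,600/418,250 = 4.57525.
r/4 = 4.57525^(1/52) − 1 ≈ 0.0296753, so r ≈ 4·0.0296753 = 11.87012%.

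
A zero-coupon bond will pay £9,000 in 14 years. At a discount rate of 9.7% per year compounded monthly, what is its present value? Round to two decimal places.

Growth factor = (1 + 0.097/12)^168 ≈ 3.867239001.
P = 9,000/3.867239001 ≈ 2,327.2417.

£2,327.24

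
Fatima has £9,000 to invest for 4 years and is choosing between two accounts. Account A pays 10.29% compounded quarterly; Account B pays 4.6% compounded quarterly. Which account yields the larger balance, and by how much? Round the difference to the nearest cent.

Account A, by £2,705.77

Account A growth factor: (1 + 0.025725)^16 ≈ 1.5013952976; balance ≈ 13,512.5577.
Account B growth factor: (1 + 0.0115)^16 ≈ 1.2007544193; balance ≈ 10,806.7898.
Account A is larger by 2,705.7679.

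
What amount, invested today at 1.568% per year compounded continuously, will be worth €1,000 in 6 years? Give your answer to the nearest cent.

P = A·e^(−rt) = 1,000·e^(−0.09408).
e^(−0.09408) ≈ 0.910209943, so P ≈ 910.2099.

€910.21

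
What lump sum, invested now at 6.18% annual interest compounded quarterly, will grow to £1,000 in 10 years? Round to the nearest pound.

Periodic rate = 6.18%/4 = 0.01545; 40 periods.
P = 1,000/(1 + 0.01545)^40 ≈ 1,000/1.84646788 ≈ 541.5745.

£542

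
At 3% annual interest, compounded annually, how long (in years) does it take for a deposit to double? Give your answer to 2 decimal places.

23.45 years

(1 + 0.03)^t = 2.
t = ln 2 / ln(1 + 0.03) ≈ 0.69315/0.0295588 ≈ 23.4498.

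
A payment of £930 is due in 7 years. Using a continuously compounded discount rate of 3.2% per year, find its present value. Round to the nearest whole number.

P = A·e^(−rt) = 930·e^(−0.224).
e^(−0.224) ≈ 0.799315134, so P ≈ 743.3631.

£743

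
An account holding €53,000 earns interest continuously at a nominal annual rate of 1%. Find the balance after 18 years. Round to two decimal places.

A = P·e^(rt) = 53,000·e^(0.01·18) = 53,000·e^0.18.
e^0.18 ≈ 1.1972173631, so A ≈ 63,452.5202.

€63,452.52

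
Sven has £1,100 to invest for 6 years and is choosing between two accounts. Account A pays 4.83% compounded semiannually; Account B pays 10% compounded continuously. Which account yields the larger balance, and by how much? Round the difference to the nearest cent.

Account A growth factor: (1 + 0.02415)^12 ≈ 1.331566413; balance ≈ 1,464.7231.
Account B growth factor: e^(0.1·6) = e^0.6 ≈ 1.8221188; balance ≈ 2,004.3307.
Account B is larger by 539.6076.

Account B, by £539.61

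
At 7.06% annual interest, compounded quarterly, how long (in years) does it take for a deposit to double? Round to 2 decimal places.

9.90 years

(1 + 0.01765)^(4t) = 2.
4t = ln 2 / ln(1 + 0.01765) ≈ 0.69315/0.017496 ≈ 39.6174.
t ≈ 9.9043.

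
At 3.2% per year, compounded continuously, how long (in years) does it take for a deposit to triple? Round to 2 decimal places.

34.33 years

e^(0.032t) = 3, so 0.032t = ln 3 ≈ 1.0986.
t ≈ 1.0986/0.032 ≈ 34.3316.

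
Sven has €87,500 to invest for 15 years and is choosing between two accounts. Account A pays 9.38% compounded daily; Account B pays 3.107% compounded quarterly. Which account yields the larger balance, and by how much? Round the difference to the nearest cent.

Account A, by €218,061.23

Account A growth factor: (1 + 0.0938/365)^5475 ≈ 4.08294785539; balance ≈ 357,257.9373.
Account B growth factor: (1 + 0.0077675)^60 ≈ 1.59081950745; balance ≈ 139,196.7069.
Account A is larger by 218,061.2304.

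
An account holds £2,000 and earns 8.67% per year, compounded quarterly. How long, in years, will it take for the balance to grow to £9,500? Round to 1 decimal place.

We need (1 + 0.021675)^(4t) = 4.75, so 4t = ln 4.75 / ln 1.021675 ≈ 72.6630.
t ≈ 72.6630/4 = 18.1658 years.

18.2 years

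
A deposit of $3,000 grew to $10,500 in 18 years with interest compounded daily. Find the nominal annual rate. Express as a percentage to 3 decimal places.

6.960%

The 6570-period growth factor is 10,500/3,000 = 3.5.
r/365 = 3.5^(1/6570) − 1 ≈ 0.000190697, so r ≈ 365·0.000190697 = 6.96046%.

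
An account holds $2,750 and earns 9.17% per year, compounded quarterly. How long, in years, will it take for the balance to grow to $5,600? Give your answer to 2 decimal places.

We need (1 + 0.022925)^(4t) = 2.0364, so 4t = ln 2.0364 / ln 1.022925 ≈ 31.3756.
t ≈ 31.3756/4 = 7.8439 years.

7.84 years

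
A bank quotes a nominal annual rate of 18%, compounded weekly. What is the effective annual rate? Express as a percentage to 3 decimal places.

One year is 52 periods at 0.00346154 each: (1 + 0.00346154)^52 ≈ 1.196845.
EAR = 1.196845 − 1 ≈ 19.68453%.

19.685%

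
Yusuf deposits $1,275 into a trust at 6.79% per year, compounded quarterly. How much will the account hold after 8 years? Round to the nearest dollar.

$2,185

Periodic rate = 6.79%/4 = 0.016975; periods = 4·8 = 32.
A = 1,275·(1 + 0.016975)^32 ≈ 1,275·1.71367658 ≈ 2,184.9376.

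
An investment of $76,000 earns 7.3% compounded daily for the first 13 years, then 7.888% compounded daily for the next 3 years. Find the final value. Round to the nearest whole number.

After 13 years at 7.3%: 76,000 × 2.5828801478 ≈ 196,298.8912.
Then 3 years at 7.888%: 196,298.8912 × 1.26695252926 ≈ 248,701.3767.

$248,701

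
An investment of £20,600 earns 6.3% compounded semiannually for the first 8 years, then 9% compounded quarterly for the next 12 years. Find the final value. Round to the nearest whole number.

After 8 years at 6.3%: 20,600 × 1.642508845 ≈ 33,835.6822.
Then 12 years at 9%: 33,835.6822 × 2.9096396121 ≈ 98,449.6413.

£98,450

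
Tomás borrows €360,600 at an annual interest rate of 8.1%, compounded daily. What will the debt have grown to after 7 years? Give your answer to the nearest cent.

Periodic rate = 8.1%/365 = 0.000221918; periods = 365·7 = 2555.
A = 360,600·(1 + 0.081/365)^2555 ≈ 360,600·1.76285930445 ≈ 635,687.0652.

€635,687.07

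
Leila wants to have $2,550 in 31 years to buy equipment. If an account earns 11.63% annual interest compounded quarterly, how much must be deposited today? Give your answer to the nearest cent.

$72.96

Growth factor = (1 + 0.029075)^124 ≈ 34.94873317.
P = 2,550/34.94873317 ≈ 72.9640.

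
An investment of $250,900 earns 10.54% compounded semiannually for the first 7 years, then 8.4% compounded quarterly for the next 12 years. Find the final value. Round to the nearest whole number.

$1,396,372

After 7 years at 10.54%: 250,900 × 2.052412831165 ≈ 514,950.3793.
Then 12 years at 8.4%: 514,950.3793 × 2.711662405987 ≈ 1,396,371.5846.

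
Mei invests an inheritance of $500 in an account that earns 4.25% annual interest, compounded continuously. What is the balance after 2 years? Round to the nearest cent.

$544.36

A = P·e^(rt) = 500·e^(0.0425·2) = 500·e^0.085.
e^0.085 ≈ 1.08871707, so A ≈ 544.3585.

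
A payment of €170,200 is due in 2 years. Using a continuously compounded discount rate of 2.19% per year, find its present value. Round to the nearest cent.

P = A·e^(−rt) = 170,200·e^(−0.0438).
e^(−0.0438) ≈ 0.957145367405, so P ≈ 162,906.1415.

€162,906.14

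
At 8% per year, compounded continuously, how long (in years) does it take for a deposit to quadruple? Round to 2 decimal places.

e^(0.08t) = 4, so 0.08t = ln 4 ≈ 1.3863.
t ≈ 1.3863/0.08 ≈ 17.3287.

17.33 years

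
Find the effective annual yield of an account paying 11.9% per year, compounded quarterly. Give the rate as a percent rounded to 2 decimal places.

EAR = (1 + 11.9%/4)^4 − 1 = (1 + 0.02975)^4 − 1.
(1 + 0.02975)^4 ≈ 1.124416, so EAR ≈ 12.44165%.

12.44%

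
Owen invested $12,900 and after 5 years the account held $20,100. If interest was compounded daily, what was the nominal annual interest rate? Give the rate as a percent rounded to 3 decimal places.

8.871%

(1 + r/365)^1825 = 20,100/12,900 = 1.55814.
1 + r/365 = 1.55814^(1/1825) ≈ 1.000243, so r/365 ≈ 0.000243039.
r ≈ 365·0.000243039 = 8.87093%.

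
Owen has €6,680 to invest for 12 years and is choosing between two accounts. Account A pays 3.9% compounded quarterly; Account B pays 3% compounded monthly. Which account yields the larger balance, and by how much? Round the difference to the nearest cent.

A: (1 + 0.00975)^48 ≈ 1.593181917, so 6,680 × 1.593181917 ≈ 10,642.4552.
B: (1 + 0.0025)^144 ≈ 1.432685634, so 6,680 × 1.432685634 ≈ 9,570.3400.
Difference ≈ 1,072.1152 in favor of A.

Account A, by €1,072.12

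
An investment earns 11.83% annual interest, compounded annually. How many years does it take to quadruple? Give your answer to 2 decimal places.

(1 + 0.1183)^t = 4.
t = ln 4 / ln(1 + 0.1183) ≈ 1.3863/0.11181 ≈ 12.3987.

12.40 years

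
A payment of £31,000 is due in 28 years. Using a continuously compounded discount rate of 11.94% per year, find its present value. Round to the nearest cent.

£1,095.04

P = A·e^(−rt) = 31,000·e^(−3.3432).
e^(−3.3432) ≈ 0.035323740701, so P ≈ 1,095.0360.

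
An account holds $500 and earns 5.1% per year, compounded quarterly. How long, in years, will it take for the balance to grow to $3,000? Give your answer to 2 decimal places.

35.36 years

(1 + 0.01275)^(4t) = 3,000/500 = 6.
4t·ln(1 + 0.01275) = ln(6); 4t = 1.7918/0.0126694 ≈ 141.4241.
t ≈ 35.3560 years.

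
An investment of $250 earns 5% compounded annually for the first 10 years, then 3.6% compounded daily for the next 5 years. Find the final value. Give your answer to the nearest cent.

Phase 1: 250·(1 + 0.05)^10 ≈ 407.2237.
Phase 2: 407.2237·(1 + 0.036/365)^1825 ≈ 487.5309.

$487.53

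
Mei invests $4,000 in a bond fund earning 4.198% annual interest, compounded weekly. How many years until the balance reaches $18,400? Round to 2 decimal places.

36.37 years

We need (1 + 0.000807308)^(52t) = 4.6, so 52t = ln 4.6 / ln 1.000807 ≈ 1891.0661.
t ≈ 1891.0661/52 = 36.3667 years.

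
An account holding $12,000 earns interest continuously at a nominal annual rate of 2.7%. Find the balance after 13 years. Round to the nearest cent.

$17,045.85

A = P·e^(rt) = 12,000·e^(0.027·13) = 12,000·e^0.351.
e^0.351 ≈ 1.4204873259, so A ≈ 17,045.8479.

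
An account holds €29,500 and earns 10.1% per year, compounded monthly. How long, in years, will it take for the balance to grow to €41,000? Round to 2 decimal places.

(1 + 0.00841667)^(12t) = 41,000/29,500 = 1.3898.
12t·ln(1 + 0.00841667) = ln(1.3898); 12t = 0.32918/0.00838144 ≈ 39.2751.
t ≈ 3.2729 years.

3.27 years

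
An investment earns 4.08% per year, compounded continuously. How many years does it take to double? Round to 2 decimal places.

e^(0.0408t) = 2, so 0.0408t = ln 2 ≈ 0.69315.
t ≈ 0.69315/0.0408 ≈ 16.9889.

16.99 years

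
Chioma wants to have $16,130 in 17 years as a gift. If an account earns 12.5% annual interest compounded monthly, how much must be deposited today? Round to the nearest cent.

Growth factor = (1 + 0.125/12)^204 ≈ 8.2813711727.
P = 16,130/8.2813711727 ≈ 1,947.7451.

$1,947.75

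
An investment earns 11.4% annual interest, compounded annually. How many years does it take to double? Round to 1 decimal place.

(1 + 0.114)^t = 2.
t = ln 2 / ln(1 + 0.114) ≈ 0.69315/0.107957 ≈ 6.4206.

6.4 years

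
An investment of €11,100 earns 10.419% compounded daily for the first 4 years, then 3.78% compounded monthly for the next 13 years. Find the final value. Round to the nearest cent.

€27,502.40

After 4 years at 10.419%: 11,100 × 1.5169481626 ≈ 16,838.1246.
Then 13 years at 3.78%: 16,838.1246 × 1.6333410917 ≈ 27,502.4008.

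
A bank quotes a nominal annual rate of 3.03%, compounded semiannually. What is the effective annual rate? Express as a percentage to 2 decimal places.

3.05%

One year is 2 periods at 0.01515 each: (1 + 0.01515)^2 ≈ 1.03053.
EAR = 1.03053 − 1 ≈ 3.05295%.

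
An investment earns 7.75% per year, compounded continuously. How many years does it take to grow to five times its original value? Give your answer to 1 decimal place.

20.8 years

e^(0.0775t) = 5, so 0.0775t = ln 5 ≈ 1.6094.
t ≈ 1.6094/0.0775 ≈ 20.7669.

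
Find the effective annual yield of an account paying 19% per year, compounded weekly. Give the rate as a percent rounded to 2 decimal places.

One year is 52 periods at 0.00365385 each: (1 + 0.00365385)^52 ≈ 1.208831.
EAR = 1.208831 − 1 ≈ 20.88309%.

20.88%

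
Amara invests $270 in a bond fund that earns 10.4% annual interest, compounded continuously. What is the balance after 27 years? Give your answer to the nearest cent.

$4,475.72

A = P·e^(rt) = 270·e^(0.104·27) = 270·e^2.808.
e^2.808 ≈ 16.57673158, so A ≈ 4,475.7175.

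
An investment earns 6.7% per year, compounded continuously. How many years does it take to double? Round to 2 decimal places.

e^(0.067t) = 2, so 0.067t = ln 2 ≈ 0.69315.
t ≈ 0.69315/0.067 ≈ 10.3455.

10.35 years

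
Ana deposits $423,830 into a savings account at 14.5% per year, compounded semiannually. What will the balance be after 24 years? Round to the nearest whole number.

Growth factor = (1 + 0.0725)^48 ≈ 28.778651570663.
A ≈ 423,830 × 28.778651570663 ≈ 12,197,255.8952.

$12,197,256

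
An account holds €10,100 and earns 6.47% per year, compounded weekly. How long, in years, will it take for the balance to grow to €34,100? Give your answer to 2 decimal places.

18.82 years

(1 + 0.00124423)^(52t) = 34,100/10,100 = 3.3762.
52t·ln(1 + 0.00124423) = ln(3.3762); 52t = 1.2168/0.00124346 ≈ 978.5313.
t ≈ 18.8179 years.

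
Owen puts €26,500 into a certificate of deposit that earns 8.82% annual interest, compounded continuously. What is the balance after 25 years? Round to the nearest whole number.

€240,362

A = P·e^(rt) = 26,500·e^(0.0882·25) = 26,500·e^2.205.
e^2.205 ≈ 9.07025156786, so A ≈ 240,361.6665.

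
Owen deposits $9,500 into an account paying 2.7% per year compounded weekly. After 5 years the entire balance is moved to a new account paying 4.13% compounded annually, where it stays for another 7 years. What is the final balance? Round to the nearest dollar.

Phase 1: 9,500·(1 + 0.027/52)^260 ≈ 10,872.7185.
Phase 2: 10,872.7185·(1 + 0.0413)^7 ≈ 14,433.4191.

$14,433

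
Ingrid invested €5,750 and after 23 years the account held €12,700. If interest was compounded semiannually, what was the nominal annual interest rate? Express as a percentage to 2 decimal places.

3.48%

The 46-period growth factor is 12,700/5,750 = 2.2087.
r/2 = 2.2087^(1/46) − 1 ≈ 0.0173754, so r ≈ 2·0.0173754 = 3.47507%.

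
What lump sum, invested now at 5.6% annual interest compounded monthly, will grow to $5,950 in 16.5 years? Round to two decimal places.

Periodic rate = 5.6%/12 = 0.00466667; 198 periods.
P = 5,950/(1 + 0.056/12)^198 ≈ 5,950/2.513938594 ≈ 2,366.8040.

$2,366.80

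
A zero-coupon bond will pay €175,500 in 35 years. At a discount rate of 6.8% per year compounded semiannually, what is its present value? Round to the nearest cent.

Periodic rate = 6.8%/2 = 0.034; 70 periods.
P = 175,500/(1 + 0.034)^70 ≈ 175,500/10.3857463834 ≈ 16,898.1596.

€16,898.16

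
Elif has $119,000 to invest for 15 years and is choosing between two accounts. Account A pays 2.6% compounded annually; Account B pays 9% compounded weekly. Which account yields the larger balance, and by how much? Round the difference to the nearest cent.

Account A growth factor: (1 + 0.026)^15 ≈ 1.46963813119; balance ≈ 174,886.9376.
Account B growth factor: (1 + 0.09/52)^780 ≈ 3.85292683755; balance ≈ 458,498.2937.
Account B is larger by 283,611.3561.

Account B, by $283,611.36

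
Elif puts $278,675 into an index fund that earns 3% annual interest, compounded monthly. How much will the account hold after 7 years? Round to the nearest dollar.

Growth factor = (1 + 0.0025)^84 ≈ 1.23335480055.
A ≈ 278,675 × 1.23335480055 ≈ 343,705.1490.

$343,705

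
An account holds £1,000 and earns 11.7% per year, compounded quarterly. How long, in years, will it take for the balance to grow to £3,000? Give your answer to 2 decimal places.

9.53 years

(1 + 0.02925)^(4t) = 3,000/1,000 = 3.
4t·ln(1 + 0.02925) = ln(3); 4t = 1.0986/0.0288304 ≈ 38.1061.
t ≈ 9.5265 years.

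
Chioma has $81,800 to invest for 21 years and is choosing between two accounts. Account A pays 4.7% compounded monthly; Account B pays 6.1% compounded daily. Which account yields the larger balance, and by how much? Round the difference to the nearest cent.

Account B, by $75,407.14

Account A growth factor: (1 + 0.047/12)^252 ≈ 2.67800511473; balance ≈ 219,060.8184.
Account B growth factor: (1 + 0.061/365)^7665 ≈ 3.5998528494; balance ≈ 294,467.9631.
Account B is larger by 75,407.1447.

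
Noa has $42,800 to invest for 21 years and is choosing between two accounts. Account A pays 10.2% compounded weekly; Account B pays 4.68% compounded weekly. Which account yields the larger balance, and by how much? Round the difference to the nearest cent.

A: (1 + 0.102/52)^1092 ≈ 8.4986041765, so 42,800 × 8.4986041765 ≈ 363,740.2588.
B: (1 + 0.0009)^1092 ≈ 2.67074645681, so 42,800 × 2.67074645681 ≈ 114,307.9484.
Difference ≈ 249,432.3104 in favor of A.

Account A, by $249,432.31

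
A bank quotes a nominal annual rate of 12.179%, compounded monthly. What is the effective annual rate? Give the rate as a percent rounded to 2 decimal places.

12.88%

One year is 12 periods at 0.0101492 each: (1 + 0.0101492)^12 ≈ 1.128824.
EAR = 1.128824 − 1 ≈ 12.88237%.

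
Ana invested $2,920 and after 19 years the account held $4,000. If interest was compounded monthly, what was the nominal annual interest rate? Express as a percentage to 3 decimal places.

1.658%

(1 + r/12)^228 = 4,000/2,920 = 1.36986.
1 + r/12 = 1.36986^(1/228) ≈ 1.001381, so r/12 ≈ 0.00138126.
r ≈ 12·0.00138126 = 1.65752%.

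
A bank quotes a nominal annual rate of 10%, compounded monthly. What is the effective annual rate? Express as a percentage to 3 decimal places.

10.471%

One year is 12 periods at 0.00833333 each: (1 + 0.00833333)^12 ≈ 1.104713.
EAR = 1.104713 − 1 ≈ 10.47131%.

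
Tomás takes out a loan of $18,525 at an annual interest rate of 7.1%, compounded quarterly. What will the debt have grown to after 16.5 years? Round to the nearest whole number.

Periodic rate = 7.1%/4 = 0.01775; periods = 4·16.5 = 66.
A = 18,525·(1 + 0.01775)^66 ≈ 18,525·3.1938412771 ≈ 59,165.9097.

$59,166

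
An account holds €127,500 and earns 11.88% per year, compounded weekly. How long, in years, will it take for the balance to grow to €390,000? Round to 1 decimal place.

We need (1 + 0.00228462)^(52t) = 3.0588, so 52t = ln 3.0588 / ln 1.002285 ≈ 489.9324.
t ≈ 489.9324/52 = 9.4218 years.

9.4 years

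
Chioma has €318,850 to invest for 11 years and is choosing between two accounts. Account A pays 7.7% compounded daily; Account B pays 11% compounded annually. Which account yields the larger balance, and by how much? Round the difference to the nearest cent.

Account B, by €261,242.49

A: (1 + 0.077/365)^4015 ≈ 2.3324300674, so 318,850 × 2.3324300674 ≈ 743,695.3270.
B: (1 + 0.11)^11 ≈ 3.151757294537, so 318,850 × 3.151757294537 ≈ 1,004,937.8134.
Difference ≈ 261,242.4864 in favor of B.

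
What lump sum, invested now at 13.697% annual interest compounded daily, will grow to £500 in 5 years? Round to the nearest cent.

Growth factor = (1 + 0.13697/365)^1825 ≈ 1.9832195.
P = 500/1.9832195 ≈ 252.1153.

£252.12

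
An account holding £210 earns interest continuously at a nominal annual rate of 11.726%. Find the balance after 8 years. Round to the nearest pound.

£537

A = P·e^(rt) = 210·e^(0.11726·8) = 210·e^0.93808.
e^0.93808 ≈ 2.55507097, so A ≈ 536.5649.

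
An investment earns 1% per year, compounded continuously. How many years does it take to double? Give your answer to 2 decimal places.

69.31 years

e^(0.01t) = 2, so 0.01t = ln 2 ≈ 0.69315.
t ≈ 0.69315/0.01 ≈ 69.3147.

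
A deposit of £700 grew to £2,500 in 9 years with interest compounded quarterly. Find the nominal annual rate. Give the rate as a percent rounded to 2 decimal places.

14.40%

(1 + r/4)^36 = 2,500/700 = 3.57143.
1 + r/4 = 3.57143^(1/36) ≈ 1.035993, so r/4 ≈ 0.0359928.
r ≈ 4·0.0359928 = 14.39710%.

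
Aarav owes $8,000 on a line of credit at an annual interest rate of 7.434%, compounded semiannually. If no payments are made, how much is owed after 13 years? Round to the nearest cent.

$20,662.77

Periodic rate = 7.434%/2 = 0.03717; periods = 2·13 = 26.
A = 8,000·(1 + 0.03717)^26 ≈ 8,000·2.5828465539 ≈ 20,662.7724.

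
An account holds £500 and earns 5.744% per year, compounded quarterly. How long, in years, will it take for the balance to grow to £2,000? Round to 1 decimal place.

(1 + 0.01436)^(4t) = 2,000/500 = 4.
4t·ln(1 + 0.01436) = ln(4); 4t = 1.3863/0.0142579 ≈ 97.2301.
t ≈ 24.3075 years.

24.3 years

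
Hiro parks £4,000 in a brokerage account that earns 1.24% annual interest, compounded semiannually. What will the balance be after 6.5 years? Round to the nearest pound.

£4,335

Periodic rate = 1.24%/2 = 0.0062; periods = 2·6.5 = 13.
A = 4,000·(1 + 0.0062)^13 ≈ 4,000·1.08366755 ≈ 4,334.6702.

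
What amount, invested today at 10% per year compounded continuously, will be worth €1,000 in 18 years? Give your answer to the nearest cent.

P = A·e^(−rt) = 1,000·e^(−1.8).
e^(−1.8) ≈ 0.165298888, so P ≈ 165.2989.

€165.30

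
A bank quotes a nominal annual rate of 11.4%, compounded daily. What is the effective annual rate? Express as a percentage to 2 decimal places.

One year is 365 periods at 0.000312329 each: (1 + 0.000312329)^365 ≈ 1.120732.
EAR = 1.120732 − 1 ≈ 12.07322%.

12.07%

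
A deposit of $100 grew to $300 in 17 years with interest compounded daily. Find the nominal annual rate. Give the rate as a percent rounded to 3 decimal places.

6.463%

(1 + r/365)^6205 = 300/100 = 3.
1 + r/365 = 3^(1/6205) ≈ 1.000177, so r/365 ≈ 0.000177068.
r ≈ 365·0.000177068 = 6.46300%.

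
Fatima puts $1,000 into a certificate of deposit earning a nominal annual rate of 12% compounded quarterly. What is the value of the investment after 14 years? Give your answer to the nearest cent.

$5,234.61

Periodic rate = 12%/4 = 0.03; periods = 4·14 = 56.
A = 1,000·(1 + 0.03)^56 ≈ 1,000·5.234613049 ≈ 5,234.6130.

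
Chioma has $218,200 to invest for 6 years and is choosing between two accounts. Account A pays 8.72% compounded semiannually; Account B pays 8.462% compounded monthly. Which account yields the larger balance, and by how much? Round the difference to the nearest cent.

Account A growth factor: (1 + 0.0436)^12 ≈ 1.6688174993; balance ≈ 364,135.9783.
Account B growth factor: (1 + 0.08462/12)^72 ≈ 1.65854089226; balance ≈ 361,893.6227.
Account A is larger by 2,242.3557.

Account A, by $2,242.36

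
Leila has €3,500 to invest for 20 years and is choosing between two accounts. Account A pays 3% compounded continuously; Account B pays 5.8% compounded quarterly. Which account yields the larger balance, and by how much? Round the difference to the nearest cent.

A: e^(0.03·20) = e^0.6 ≈ 1.8221188, so 3,500 × 1.8221188 ≈ 6,377.4158.
B: (1 + 0.0145)^80 ≈ 3.1634728354, so 3,500 × 3.1634728354 ≈ 11,072.1549.
Difference ≈ 4,694.7391 in favor of B.

Account B, by €4,694.74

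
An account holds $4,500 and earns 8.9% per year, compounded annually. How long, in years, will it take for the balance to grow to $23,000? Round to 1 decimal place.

19.1 years

We need (1 + 0.089)^t = 5.1111, so t = ln 5.1111 / ln 1.089 ≈ 19.1346.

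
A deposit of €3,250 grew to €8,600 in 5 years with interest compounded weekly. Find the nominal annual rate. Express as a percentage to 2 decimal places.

19.50%

The 260-period growth factor is 8,600/3,250 = 2.64615.
r/52 = 2.64615^(1/260) − 1 ≈ 0.00374973, so r ≈ 52·0.00374973 = 19.49861%.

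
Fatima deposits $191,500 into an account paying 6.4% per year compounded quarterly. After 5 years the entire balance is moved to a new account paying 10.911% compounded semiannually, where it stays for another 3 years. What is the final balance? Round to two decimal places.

After 5 years at 6.4%: 191,500 × 1.37364389069 ≈ 263,052.8051.
Then 3 years at 10.911%: 263,052.8051 × 1.37535690125 ≈ 361,791.4908.

$361,791.49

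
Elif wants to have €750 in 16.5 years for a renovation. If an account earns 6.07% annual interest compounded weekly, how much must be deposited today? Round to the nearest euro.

Periodic rate = 6.07%/52 = 0.00116731; 858 periods.
P = 750/(1 + 0.0607/52)^858 ≈ 750/2.72090867 ≈ 275.6432.

€276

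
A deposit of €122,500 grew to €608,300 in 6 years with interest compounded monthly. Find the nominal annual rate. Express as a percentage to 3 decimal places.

27.009%

(1 + r/12)^72 = 608,300/122,500 = 4.96571.
1 + r/12 = 4.96571^(1/72) ≈ 1.022507, so r/12 ≈ 0.0225073.
r ≈ 12·0.0225073 = 27.00875%.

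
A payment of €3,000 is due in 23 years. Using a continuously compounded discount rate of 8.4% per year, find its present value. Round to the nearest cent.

€434.57

P = A·e^(−rt) = 3,000·e^(−1.932).
e^(−1.932) ≈ 0.1448581922, so P ≈ 434.5746.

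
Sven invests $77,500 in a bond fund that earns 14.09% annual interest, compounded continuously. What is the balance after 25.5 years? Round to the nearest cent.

A = P·e^(rt) = 77,500·e^(0.1409·25.5) = 77,500·e^3.59295.
e^3.59295 ≈ 36.34112426913, so A ≈ 2,816,437.1309.

$2,816,437.13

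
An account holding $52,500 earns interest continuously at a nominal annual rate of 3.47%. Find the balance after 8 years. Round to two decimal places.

A = P·e^(rt) = 52,500·e^(0.0347·8) = 52,500·e^0.2776.
e^0.2776 ≈ 1.3199581084, so A ≈ 69,297.8007.

$69,297.80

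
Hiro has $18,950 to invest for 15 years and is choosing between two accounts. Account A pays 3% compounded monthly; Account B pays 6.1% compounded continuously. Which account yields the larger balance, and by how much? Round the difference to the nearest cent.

A: (1 + 0.0025)^180 ≈ 1.5674317247, so 18,950 × 1.5674317247 ≈ 29,702.8312.
B: e^(0.061·15) = e^0.915 ≈ 2.4967752519, so 18,950 × 2.4967752519 ≈ 47,313.8910.
Difference ≈ 17,611.0598 in favor of B.

Account B, by $17,611.06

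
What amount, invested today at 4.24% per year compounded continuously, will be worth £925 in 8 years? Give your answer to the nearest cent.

P = A·e^(−rt) = 925·e^(−0.3392).
e^(−0.3392) ≈ 0.712339967, so P ≈ 658.9145.

£658.91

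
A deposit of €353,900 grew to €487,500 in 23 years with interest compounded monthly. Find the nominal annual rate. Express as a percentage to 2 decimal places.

The 276-period growth factor is 487,500/353,900 = 1.37751.
r/12 = 1.37751^(1/276) − 1 ≈ 0.00116109, so r ≈ 12·0.00116109 = 1.39331%.

1.39%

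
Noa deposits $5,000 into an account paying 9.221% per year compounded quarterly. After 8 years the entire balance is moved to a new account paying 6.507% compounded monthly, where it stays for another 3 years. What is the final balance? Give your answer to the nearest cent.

$12,596.59

Phase 1: 5,000·(1 + 0.0230525)^32 ≈ 10,368.2026.
Phase 2: 10,368.2026·(1 + 0.0054225)^36 ≈ 12,596.5923.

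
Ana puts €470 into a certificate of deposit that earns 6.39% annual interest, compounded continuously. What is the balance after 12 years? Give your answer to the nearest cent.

A = P·e^(rt) = 470·e^(0.0639·12) = 470·e^0.7668.
e^0.7668 ≈ 2.152866048, so A ≈ 1,011.8470.

€1,011.85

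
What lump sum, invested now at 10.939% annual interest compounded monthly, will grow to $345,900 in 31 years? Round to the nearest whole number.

Periodic rate = 10.939%/12 = 0.00911583; 372 periods.
P = 345,900/(1 + 0.10939/12)^372 ≈ 345,900/29.245537216 ≈ 11,827.4456.

$11,827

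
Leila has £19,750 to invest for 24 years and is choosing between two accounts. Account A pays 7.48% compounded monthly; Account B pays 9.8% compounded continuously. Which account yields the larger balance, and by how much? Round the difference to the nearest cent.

A: (1 + 0.0748/12)^288 ≈ 5.98722541719, so 19,750 × 5.98722541719 ≈ 118,247.7020.
B: e^(0.098·24) = e^2.352 ≈ 10.5065618493, so 19,750 × 10.5065618493 ≈ 207,504.5965.
Difference ≈ 89,256.8945 in favor of B.

Account B, by £89,256.89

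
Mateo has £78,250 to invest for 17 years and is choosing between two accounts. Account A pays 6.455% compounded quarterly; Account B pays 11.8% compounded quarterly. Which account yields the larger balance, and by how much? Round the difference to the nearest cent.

A: (1 + 0.0161375)^68 ≈ 2.97008293261, so 78,250 × 2.97008293261 ≈ 232,408.9895.
B: (1 + 0.0295)^68 ≈ 7.22090888281, so 78,250 × 7.22090888281 ≈ 565,036.1201.
Difference ≈ 332,627.1306 in favor of B.

Account B, by £332,627.13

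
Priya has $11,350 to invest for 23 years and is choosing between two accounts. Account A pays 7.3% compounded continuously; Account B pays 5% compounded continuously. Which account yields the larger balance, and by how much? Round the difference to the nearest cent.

Account A growth factor: e^(0.073·23) = e^1.679 ≈ 5.360193097; balance ≈ 60,838.1917.
Account B growth factor: e^(0.05·23) = e^1.15 ≈ 3.1581929097; balance ≈ 35,845.4895.
Account A is larger by 24,992.7021.

Account A, by $24,992.70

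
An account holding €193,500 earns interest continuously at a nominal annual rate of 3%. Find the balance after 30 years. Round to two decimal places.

A = P·e^(rt) = 193,500·e^(0.03·30) = 193,500·e^0.9.
e^0.9 ≈ 2.45960311116, so A ≈ 475,933.2020.

€475,933.20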